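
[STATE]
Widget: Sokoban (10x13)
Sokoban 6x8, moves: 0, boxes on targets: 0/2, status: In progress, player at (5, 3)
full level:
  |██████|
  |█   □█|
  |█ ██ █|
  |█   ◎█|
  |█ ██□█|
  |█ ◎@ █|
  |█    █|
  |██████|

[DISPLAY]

██████    
█   □█    
█ ██ █    
█   ◎█    
█ ██□█    
█ ◎@ █    
█    █    
██████    
Moves: 0  
          
          
          
          


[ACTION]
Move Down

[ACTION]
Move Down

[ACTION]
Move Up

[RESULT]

██████    
█   □█    
█ ██ █    
█   ◎█    
█ ██□█    
█ ◎@ █    
█    █    
██████    
Moves: 2  
          
          
          
          


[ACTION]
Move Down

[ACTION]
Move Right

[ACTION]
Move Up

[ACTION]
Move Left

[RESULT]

██████    
█   □█    
█ ██ █    
█   ◎█    
█ ██□█    
█ ◎@ █    
█    █    
██████    
Moves: 6  
          
          
          
          


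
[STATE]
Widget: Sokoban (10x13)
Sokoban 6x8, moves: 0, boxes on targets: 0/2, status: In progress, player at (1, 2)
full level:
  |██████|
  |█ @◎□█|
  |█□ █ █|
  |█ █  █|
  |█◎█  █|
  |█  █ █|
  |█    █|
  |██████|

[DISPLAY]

██████    
█ @◎□█    
█□ █ █    
█ █  █    
█◎█  █    
█  █ █    
█    █    
██████    
Moves: 0  
          
          
          
          


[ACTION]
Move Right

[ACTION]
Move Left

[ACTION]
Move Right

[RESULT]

██████    
█  +□█    
█□ █ █    
█ █  █    
█◎█  █    
█  █ █    
█    █    
██████    
Moves: 3  
          
          
          
          


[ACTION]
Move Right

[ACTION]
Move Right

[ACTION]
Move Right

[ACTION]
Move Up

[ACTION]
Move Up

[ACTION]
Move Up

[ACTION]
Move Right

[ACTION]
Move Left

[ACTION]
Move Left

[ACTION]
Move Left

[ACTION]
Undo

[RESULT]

██████    
█ @◎□█    
█□ █ █    
█ █  █    
█◎█  █    
█  █ █    
█    █    
██████    
Moves: 4  
          
          
          
          


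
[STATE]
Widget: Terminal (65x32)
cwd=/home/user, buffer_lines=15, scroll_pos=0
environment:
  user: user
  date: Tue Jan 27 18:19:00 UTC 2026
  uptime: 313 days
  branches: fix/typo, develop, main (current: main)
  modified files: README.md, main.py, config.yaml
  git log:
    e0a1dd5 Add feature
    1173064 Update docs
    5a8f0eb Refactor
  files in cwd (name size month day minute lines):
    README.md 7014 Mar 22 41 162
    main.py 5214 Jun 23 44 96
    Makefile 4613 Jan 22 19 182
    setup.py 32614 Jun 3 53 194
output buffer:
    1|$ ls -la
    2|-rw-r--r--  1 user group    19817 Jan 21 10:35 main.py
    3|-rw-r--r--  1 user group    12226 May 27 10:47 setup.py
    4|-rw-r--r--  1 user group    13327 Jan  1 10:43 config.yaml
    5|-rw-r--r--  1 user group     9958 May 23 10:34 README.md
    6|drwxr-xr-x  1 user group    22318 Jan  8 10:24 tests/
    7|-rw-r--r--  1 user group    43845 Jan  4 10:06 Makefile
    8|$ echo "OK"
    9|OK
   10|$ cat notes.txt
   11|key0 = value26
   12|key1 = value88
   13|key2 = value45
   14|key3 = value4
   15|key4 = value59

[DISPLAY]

$ ls -la                                                         
-rw-r--r--  1 user group    19817 Jan 21 10:35 main.py           
-rw-r--r--  1 user group    12226 May 27 10:47 setup.py          
-rw-r--r--  1 user group    13327 Jan  1 10:43 config.yaml       
-rw-r--r--  1 user group     9958 May 23 10:34 README.md         
drwxr-xr-x  1 user group    22318 Jan  8 10:24 tests/            
-rw-r--r--  1 user group    43845 Jan  4 10:06 Makefile          
$ echo "OK"                                                      
OK                                                               
$ cat notes.txt                                                  
key0 = value26                                                   
key1 = value88                                                   
key2 = value45                                                   
key3 = value4                                                    
key4 = value59                                                   
$ █                                                              
                                                                 
                                                                 
                                                                 
                                                                 
                                                                 
                                                                 
                                                                 
                                                                 
                                                                 
                                                                 
                                                                 
                                                                 
                                                                 
                                                                 
                                                                 
                                                                 


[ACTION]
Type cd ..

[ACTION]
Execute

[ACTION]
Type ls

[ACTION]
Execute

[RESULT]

$ ls -la                                                         
-rw-r--r--  1 user group    19817 Jan 21 10:35 main.py           
-rw-r--r--  1 user group    12226 May 27 10:47 setup.py          
-rw-r--r--  1 user group    13327 Jan  1 10:43 config.yaml       
-rw-r--r--  1 user group     9958 May 23 10:34 README.md         
drwxr-xr-x  1 user group    22318 Jan  8 10:24 tests/            
-rw-r--r--  1 user group    43845 Jan  4 10:06 Makefile          
$ echo "OK"                                                      
OK                                                               
$ cat notes.txt                                                  
key0 = value26                                                   
key1 = value88                                                   
key2 = value45                                                   
key3 = value4                                                    
key4 = value59                                                   
$ cd ..                                                          
                                                                 
$ ls                                                             
README.md  main.py  Makefile  setup.py                           
$ █                                                              
                                                                 
                                                                 
                                                                 
                                                                 
                                                                 
                                                                 
                                                                 
                                                                 
                                                                 
                                                                 
                                                                 
                                                                 


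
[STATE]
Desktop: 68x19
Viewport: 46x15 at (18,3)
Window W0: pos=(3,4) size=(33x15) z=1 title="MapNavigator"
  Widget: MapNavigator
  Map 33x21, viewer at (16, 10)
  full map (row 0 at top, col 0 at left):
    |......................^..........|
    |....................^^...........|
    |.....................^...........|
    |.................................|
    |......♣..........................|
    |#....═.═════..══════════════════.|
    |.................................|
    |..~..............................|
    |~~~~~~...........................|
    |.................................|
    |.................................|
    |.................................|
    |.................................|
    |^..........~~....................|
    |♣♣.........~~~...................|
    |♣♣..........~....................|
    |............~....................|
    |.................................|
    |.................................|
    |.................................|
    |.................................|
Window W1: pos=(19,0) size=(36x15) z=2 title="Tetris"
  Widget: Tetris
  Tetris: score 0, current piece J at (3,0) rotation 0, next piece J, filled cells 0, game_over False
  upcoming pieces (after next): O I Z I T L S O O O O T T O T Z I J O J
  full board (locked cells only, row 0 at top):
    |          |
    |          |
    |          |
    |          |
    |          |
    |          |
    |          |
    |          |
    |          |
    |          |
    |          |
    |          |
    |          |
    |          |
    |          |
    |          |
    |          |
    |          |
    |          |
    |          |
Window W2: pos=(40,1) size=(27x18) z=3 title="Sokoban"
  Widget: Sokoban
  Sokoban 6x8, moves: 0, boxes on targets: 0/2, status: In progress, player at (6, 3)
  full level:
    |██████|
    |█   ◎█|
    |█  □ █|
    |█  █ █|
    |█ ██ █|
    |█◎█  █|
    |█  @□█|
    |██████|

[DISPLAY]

 ┃          │Next:    ┠───────────────────────
━┃          │█        ┃██████                 
 ┃          │███      ┃█   ◎█                 
─┃          │         ┃█  □ █                 
═┃          │         ┃█  █ █                 
.┃          │         ┃█ ██ █                 
.┃          │Score:   ┃█◎█  █                 
.┃          │0        ┃█  @□█                 
.┃          │         ┃██████                 
.┃          │         ┃Moves: 0  0/2          
.┃          │         ┃                       
.┗━━━━━━━━━━━━━━━━━━━━┃                       
.................┃    ┃                       
.................┃    ┃                       
.................┃    ┃                       


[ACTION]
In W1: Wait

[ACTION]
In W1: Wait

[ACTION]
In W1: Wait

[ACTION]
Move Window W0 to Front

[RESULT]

 ┃          │Next:    ┠───────────────────────
━━━━━━━━━━━━━━━━━┓    ┃██████                 
                 ┃    ┃█   ◎█                 
─────────────────┨    ┃█  □ █                 
═════════════════┃    ┃█  █ █                 
.................┃    ┃█ ██ █                 
.................┃:   ┃█◎█  █                 
.................┃    ┃█  @□█                 
.................┃    ┃██████                 
.@...............┃    ┃Moves: 0  0/2          
.................┃    ┃                       
.................┃━━━━┃                       
.................┃    ┃                       
.................┃    ┃                       
.................┃    ┃                       


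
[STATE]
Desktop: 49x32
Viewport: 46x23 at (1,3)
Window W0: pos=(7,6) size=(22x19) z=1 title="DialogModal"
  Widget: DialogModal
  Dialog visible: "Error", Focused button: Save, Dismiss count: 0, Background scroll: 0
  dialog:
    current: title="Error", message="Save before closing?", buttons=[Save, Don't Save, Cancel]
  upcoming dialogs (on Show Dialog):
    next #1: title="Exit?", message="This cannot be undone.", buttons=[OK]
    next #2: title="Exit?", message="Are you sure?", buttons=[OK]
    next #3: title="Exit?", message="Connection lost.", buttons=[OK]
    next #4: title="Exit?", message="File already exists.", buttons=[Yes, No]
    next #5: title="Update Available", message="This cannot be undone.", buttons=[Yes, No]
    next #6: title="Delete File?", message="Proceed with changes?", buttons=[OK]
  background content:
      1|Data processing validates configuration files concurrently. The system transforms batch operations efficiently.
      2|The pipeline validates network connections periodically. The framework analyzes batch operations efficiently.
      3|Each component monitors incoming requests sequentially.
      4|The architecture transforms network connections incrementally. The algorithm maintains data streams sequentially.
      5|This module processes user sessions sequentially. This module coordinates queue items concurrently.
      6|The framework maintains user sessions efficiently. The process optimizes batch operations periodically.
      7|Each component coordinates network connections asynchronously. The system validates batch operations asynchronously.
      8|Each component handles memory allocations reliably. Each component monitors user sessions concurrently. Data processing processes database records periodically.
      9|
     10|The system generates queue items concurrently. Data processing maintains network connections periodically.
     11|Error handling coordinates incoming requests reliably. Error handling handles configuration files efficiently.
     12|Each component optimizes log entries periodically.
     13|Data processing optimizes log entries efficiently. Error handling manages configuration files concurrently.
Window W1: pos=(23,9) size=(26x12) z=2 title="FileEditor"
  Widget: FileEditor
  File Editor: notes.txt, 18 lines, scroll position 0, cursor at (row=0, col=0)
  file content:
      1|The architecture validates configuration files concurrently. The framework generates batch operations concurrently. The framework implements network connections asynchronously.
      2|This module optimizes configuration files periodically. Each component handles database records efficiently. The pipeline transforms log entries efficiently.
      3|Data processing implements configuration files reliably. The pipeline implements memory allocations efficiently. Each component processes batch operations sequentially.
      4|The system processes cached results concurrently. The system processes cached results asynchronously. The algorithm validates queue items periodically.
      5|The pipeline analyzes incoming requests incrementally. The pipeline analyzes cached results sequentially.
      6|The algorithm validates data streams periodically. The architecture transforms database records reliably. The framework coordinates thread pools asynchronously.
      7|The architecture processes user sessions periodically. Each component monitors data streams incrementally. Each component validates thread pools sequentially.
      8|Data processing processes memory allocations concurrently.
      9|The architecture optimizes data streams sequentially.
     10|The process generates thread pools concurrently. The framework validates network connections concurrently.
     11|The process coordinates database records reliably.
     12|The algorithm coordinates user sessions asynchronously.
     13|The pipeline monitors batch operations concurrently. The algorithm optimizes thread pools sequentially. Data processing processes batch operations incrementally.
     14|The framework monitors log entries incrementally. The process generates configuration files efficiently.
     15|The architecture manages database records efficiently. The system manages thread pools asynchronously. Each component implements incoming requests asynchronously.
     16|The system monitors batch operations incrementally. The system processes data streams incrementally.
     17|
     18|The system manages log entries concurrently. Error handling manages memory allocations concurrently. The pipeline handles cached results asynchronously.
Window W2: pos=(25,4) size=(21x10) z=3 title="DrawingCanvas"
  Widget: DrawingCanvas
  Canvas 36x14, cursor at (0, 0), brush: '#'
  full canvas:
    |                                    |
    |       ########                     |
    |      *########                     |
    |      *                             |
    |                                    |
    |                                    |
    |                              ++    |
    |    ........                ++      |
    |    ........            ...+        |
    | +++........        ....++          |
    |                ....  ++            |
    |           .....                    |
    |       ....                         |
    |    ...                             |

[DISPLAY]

                                              
                        ┏━━━━━━━━━━━━━━━━━━━┓ 
                        ┃ DrawingCanvas     ┃ 
      ┏━━━━━━━━━━━━━━━━━┠───────────────────┨ 
      ┃ DialogModal     ┃+                  ┃ 
      ┠─────────────────┃       ########    ┃ 
      ┃Data processing┏━┃      *########    ┃━
      ┃The pipeline va┃ ┃      *            ┃ 
      ┃Each component ┠─┃                   ┃─
      ┃The architectur┃█┃                   ┃a
      ┃This module pro┃T┗━━━━━━━━━━━━━━━━━━━┛c
      ┃Th┌────────────┃Data processing impleme
      ┃Ea│    Error   ┃The system processes ca
      ┃Ea│Save before ┃The pipeline analyzes i
      ┃  │[Save]  Don'┃The algorithm validates
      ┃Th└────────────┃The architecture proces
      ┃Error handling ┃Data processing process
      ┃Each component ┗━━━━━━━━━━━━━━━━━━━━━━━
      ┃Data processing opti┃                  
      ┃                    ┃                  
      ┃                    ┃                  
      ┗━━━━━━━━━━━━━━━━━━━━┛                  
                                              


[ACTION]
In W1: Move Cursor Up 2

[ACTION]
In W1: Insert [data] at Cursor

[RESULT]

                                              
                        ┏━━━━━━━━━━━━━━━━━━━┓ 
                        ┃ DrawingCanvas     ┃ 
      ┏━━━━━━━━━━━━━━━━━┠───────────────────┨ 
      ┃ DialogModal     ┃+                  ┃ 
      ┠─────────────────┃       ########    ┃ 
      ┃Data processing┏━┃      *########    ┃━
      ┃The pipeline va┃ ┃      *            ┃ 
      ┃Each component ┠─┃                   ┃─
      ┃The architectur┃d┃                   ┃a
      ┃This module pro┃T┗━━━━━━━━━━━━━━━━━━━┛c
      ┃Th┌────────────┃Data processing impleme
      ┃Ea│    Error   ┃The system processes ca
      ┃Ea│Save before ┃The pipeline analyzes i
      ┃  │[Save]  Don'┃The algorithm validates
      ┃Th└────────────┃The architecture proces
      ┃Error handling ┃Data processing process
      ┃Each component ┗━━━━━━━━━━━━━━━━━━━━━━━
      ┃Data processing opti┃                  
      ┃                    ┃                  
      ┃                    ┃                  
      ┗━━━━━━━━━━━━━━━━━━━━┛                  
                                              


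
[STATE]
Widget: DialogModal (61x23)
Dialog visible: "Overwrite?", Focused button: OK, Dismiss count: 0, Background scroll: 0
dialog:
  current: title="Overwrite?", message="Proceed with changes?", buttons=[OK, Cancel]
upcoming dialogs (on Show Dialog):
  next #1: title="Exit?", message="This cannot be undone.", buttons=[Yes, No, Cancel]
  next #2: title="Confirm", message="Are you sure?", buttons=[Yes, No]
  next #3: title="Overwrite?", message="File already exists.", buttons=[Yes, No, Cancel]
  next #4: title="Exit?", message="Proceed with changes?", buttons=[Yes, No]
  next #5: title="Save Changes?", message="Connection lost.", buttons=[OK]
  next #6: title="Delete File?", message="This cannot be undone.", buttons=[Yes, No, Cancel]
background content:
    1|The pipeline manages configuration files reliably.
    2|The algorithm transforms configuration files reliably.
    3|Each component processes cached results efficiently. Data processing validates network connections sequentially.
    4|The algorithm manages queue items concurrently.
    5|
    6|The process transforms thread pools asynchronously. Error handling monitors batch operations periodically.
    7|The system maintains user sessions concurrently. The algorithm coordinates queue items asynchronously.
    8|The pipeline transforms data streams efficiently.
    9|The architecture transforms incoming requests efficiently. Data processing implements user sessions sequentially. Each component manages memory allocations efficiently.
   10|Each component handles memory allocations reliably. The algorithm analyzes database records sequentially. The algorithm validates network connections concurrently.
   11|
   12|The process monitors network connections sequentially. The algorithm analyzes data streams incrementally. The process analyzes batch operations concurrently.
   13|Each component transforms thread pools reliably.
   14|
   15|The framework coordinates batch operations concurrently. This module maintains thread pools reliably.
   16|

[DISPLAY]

The pipeline manages configuration files reliably.           
The algorithm transforms configuration files reliably.       
Each component processes cached results efficiently. Data pro
The algorithm manages queue items concurrently.              
                                                             
The process transforms thread pools asynchronously. Error han
The system maintains user sessions concurrently. The algorith
The pipeline transforms data streams efficiently.            
The architecture transforms incoming requests efficiently. Da
Each component han┌───────────────────────┐eliably. The algor
                  │       Overwrite?      │                  
The process monito│ Proceed with changes? │quentially. The al
Each component tra│     [OK]  Cancel      │ably.             
                  └───────────────────────┘                  
The framework coordinates batch operations concurrently. This
                                                             
                                                             
                                                             
                                                             
                                                             
                                                             
                                                             
                                                             


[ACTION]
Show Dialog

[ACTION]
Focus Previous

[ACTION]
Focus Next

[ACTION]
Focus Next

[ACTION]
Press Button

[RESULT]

The pipeline manages configuration files reliably.           
The algorithm transforms configuration files reliably.       
Each component processes cached results efficiently. Data pro
The algorithm manages queue items concurrently.              
                                                             
The process transforms thread pools asynchronously. Error han
The system maintains user sessions concurrently. The algorith
The pipeline transforms data streams efficiently.            
The architecture transforms incoming requests efficiently. Da
Each component handles memory allocations reliably. The algor
                                                             
The process monitors network connections sequentially. The al
Each component transforms thread pools reliably.             
                                                             
The framework coordinates batch operations concurrently. This
                                                             
                                                             
                                                             
                                                             
                                                             
                                                             
                                                             
                                                             


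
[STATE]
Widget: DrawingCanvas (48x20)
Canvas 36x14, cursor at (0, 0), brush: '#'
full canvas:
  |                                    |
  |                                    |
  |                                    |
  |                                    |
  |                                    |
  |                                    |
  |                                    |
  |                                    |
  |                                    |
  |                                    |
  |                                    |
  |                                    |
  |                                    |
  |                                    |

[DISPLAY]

+                                               
                                                
                                                
                                                
                                                
                                                
                                                
                                                
                                                
                                                
                                                
                                                
                                                
                                                
                                                
                                                
                                                
                                                
                                                
                                                


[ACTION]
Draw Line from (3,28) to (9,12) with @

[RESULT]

+                                               
                                                
                                                
                           @@                   
                        @@@                     
                      @@                        
                   @@@                          
                @@@                             
              @@                                
            @@                                  
                                                
                                                
                                                
                                                
                                                
                                                
                                                
                                                
                                                
                                                


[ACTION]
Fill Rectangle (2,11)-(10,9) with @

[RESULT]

+                                               
                                                
         @@@                                    
         @@@               @@                   
         @@@            @@@                     
         @@@          @@                        
         @@@       @@@                          
         @@@    @@@                             
         @@@  @@                                
         @@@@@                                  
         @@@                                    
                                                
                                                
                                                
                                                
                                                
                                                
                                                
                                                
                                                


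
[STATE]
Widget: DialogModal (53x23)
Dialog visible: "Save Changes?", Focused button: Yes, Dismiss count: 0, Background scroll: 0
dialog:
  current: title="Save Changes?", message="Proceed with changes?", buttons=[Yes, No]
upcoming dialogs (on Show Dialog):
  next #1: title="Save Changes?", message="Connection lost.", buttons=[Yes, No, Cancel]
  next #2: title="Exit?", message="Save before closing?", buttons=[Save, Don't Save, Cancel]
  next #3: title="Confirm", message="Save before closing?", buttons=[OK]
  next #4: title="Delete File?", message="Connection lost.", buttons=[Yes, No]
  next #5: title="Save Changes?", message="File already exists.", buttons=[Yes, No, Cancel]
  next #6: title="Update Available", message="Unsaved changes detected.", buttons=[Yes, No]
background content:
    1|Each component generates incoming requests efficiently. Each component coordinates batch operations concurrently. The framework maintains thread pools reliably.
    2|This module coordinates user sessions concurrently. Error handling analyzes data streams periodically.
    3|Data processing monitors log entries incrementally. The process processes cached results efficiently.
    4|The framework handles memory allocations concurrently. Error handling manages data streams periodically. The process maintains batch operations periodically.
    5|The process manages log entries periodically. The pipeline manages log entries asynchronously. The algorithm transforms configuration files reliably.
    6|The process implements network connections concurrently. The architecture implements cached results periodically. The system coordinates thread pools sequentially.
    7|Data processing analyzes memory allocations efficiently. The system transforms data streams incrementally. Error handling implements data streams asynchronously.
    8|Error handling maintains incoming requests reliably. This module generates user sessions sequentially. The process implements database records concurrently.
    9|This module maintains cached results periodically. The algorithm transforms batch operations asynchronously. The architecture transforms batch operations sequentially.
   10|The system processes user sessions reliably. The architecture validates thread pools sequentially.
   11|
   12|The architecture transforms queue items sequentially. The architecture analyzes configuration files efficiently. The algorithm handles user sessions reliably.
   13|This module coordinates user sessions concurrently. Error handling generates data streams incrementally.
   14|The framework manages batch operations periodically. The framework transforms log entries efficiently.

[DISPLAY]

Each component generates incoming requests efficientl
This module coordinates user sessions concurrently. E
Data processing monitors log entries incrementally. T
The framework handles memory allocations concurrently
The process manages log entries periodically. The pip
The process implements network connections concurrent
Data processing analyzes memory allocations efficient
Error handling maintains incoming requests reliably. 
This module maintains cached results periodically. Th
The system pro┌───────────────────────┐ably. The arch
              │     Save Changes?     │              
The architectu│ Proceed with changes? │ sequentially.
This module co│       [Yes]  No       │oncurrently. E
The framework └───────────────────────┘periodically. 
                                                     
                                                     
                                                     
                                                     
                                                     
                                                     
                                                     
                                                     
                                                     


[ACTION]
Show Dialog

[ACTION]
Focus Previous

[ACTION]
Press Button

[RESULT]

Each component generates incoming requests efficientl
This module coordinates user sessions concurrently. E
Data processing monitors log entries incrementally. T
The framework handles memory allocations concurrently
The process manages log entries periodically. The pip
The process implements network connections concurrent
Data processing analyzes memory allocations efficient
Error handling maintains incoming requests reliably. 
This module maintains cached results periodically. Th
The system processes user sessions reliably. The arch
                                                     
The architecture transforms queue items sequentially.
This module coordinates user sessions concurrently. E
The framework manages batch operations periodically. 
                                                     
                                                     
                                                     
                                                     
                                                     
                                                     
                                                     
                                                     
                                                     


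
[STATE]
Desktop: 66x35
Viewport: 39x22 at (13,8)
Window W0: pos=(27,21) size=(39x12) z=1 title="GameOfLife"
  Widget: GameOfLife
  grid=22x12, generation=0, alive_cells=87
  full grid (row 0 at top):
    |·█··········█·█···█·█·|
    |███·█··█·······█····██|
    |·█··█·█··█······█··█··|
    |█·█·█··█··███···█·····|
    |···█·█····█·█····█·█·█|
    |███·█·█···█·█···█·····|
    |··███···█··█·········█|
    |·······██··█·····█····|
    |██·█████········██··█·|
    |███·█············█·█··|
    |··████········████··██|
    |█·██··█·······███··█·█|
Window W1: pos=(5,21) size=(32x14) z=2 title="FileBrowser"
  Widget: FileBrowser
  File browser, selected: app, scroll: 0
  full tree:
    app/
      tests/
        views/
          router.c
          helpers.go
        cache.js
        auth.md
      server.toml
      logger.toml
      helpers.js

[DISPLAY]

                                       
                                       
                                       
                                       
                                       
                                       
                                       
                                       
                                       
                                       
                                       
                                       
                                       
━━━━━━━━━━━━━━━━━━━━━━━┓━━━━━━━━━━━━━━━
owser                  ┃fe             
───────────────────────┨───────────────
pp/                    ┃               
 tests/                ┃█······█··█··  
ver.toml               ┃·███···█·····  
ger.toml               ┃·█·█····█·█·█  
pers.js                ┃·█·█···█·····  
                       ┃··█·········█  


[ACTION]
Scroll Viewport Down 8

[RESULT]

                                       
                                       
                                       
                                       
                                       
                                       
                                       
                                       
━━━━━━━━━━━━━━━━━━━━━━━┓━━━━━━━━━━━━━━━
owser                  ┃fe             
───────────────────────┨───────────────
pp/                    ┃               
 tests/                ┃█······█··█··  
ver.toml               ┃·███···█·····  
ger.toml               ┃·█·█····█·█·█  
pers.js                ┃·█·█···█·····  
                       ┃··█·········█  
                       ┃··█·····█····  
                       ┃·······██··█·  
                       ┃━━━━━━━━━━━━━━━
                       ┃               
━━━━━━━━━━━━━━━━━━━━━━━┛               


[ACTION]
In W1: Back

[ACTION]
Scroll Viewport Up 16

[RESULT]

                                       
                                       
                                       
                                       
                                       
                                       
                                       
                                       
                                       
                                       
                                       
                                       
                                       
                                       
                                       
                                       
                                       
                                       
                                       
                                       
                                       
━━━━━━━━━━━━━━━━━━━━━━━┓━━━━━━━━━━━━━━━


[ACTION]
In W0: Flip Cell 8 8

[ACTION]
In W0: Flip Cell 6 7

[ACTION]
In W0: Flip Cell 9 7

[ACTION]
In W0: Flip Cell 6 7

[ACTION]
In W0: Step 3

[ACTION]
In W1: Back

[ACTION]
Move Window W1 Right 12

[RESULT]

                                       
                                       
                                       
                                       
                                       
                                       
                                       
                                       
                                       
                                       
                                       
                                       
                                       
                                       
                                       
                                       
                                       
                                       
                                       
                                       
                                       
    ┏━━━━━━━━━━━━━━━━━━━━━━━━━━━━━━┓━━━


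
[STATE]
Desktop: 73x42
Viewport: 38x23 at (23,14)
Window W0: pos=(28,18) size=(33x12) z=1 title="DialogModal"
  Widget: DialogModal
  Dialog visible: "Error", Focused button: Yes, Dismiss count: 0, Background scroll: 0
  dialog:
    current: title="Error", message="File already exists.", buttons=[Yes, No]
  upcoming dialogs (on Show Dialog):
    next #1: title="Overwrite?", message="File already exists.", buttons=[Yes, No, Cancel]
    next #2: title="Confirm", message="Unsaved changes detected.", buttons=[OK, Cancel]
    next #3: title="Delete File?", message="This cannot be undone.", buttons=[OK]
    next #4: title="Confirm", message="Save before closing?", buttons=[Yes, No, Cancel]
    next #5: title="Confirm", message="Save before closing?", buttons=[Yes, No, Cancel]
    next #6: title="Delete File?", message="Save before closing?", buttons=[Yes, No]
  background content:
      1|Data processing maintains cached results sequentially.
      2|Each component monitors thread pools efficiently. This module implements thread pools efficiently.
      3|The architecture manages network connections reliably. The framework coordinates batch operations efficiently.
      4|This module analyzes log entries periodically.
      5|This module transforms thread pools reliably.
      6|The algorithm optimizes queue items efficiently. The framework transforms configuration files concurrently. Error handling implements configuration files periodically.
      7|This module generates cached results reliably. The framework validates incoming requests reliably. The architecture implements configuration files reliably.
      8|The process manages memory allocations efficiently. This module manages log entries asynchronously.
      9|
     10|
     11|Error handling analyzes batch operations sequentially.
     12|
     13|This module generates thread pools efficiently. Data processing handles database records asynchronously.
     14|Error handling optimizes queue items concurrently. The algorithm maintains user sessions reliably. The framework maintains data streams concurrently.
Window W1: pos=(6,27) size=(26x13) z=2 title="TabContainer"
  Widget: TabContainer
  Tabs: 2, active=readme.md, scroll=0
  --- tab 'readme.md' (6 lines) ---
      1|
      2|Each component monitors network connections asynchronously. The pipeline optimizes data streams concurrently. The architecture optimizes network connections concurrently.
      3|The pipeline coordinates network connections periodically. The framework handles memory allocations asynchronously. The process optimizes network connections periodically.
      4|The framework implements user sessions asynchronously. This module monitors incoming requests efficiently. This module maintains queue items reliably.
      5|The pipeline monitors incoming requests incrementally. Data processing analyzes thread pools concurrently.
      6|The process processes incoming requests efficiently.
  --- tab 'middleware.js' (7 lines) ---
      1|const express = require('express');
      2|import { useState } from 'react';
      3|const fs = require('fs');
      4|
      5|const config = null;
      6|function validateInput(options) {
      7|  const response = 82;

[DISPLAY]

                                      
                                      
                                      
                                      
     ┏━━━━━━━━━━━━━━━━━━━━━━━━━━━━━━━┓
     ┃ DialogModal                   ┃
     ┠───────────────────────────────┨
     ┃Data processing maintains cache┃
     ┃Eac┌──────────────────────┐ead ┃
     ┃The│        Error         │twor┃
     ┃Thi│ File already exists. │trie┃
     ┃Thi│      [Yes]  No       │ad p┃
     ┃The└──────────────────────┘ue i┃
━━━━━━━━┓s module generates cached re┃
        ┃ process manages memory allo┃
────────┨━━━━━━━━━━━━━━━━━━━━━━━━━━━━┛
dleware.┃                             
────────┃                             
        ┃                             
onitors ┃                             
rdinates┃                             
plements┃                             
itors in┃                             


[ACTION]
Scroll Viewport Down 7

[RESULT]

     ┃ DialogModal                   ┃
     ┠───────────────────────────────┨
     ┃Data processing maintains cache┃
     ┃Eac┌──────────────────────┐ead ┃
     ┃The│        Error         │twor┃
     ┃Thi│ File already exists. │trie┃
     ┃Thi│      [Yes]  No       │ad p┃
     ┃The└──────────────────────┘ue i┃
━━━━━━━━┓s module generates cached re┃
        ┃ process manages memory allo┃
────────┨━━━━━━━━━━━━━━━━━━━━━━━━━━━━┛
dleware.┃                             
────────┃                             
        ┃                             
onitors ┃                             
rdinates┃                             
plements┃                             
itors in┃                             
esses in┃                             
        ┃                             
━━━━━━━━┛                             
                                      
                                      


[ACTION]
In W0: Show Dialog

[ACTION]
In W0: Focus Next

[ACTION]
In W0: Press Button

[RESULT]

     ┃ DialogModal                   ┃
     ┠───────────────────────────────┨
     ┃Data processing maintains cache┃
     ┃Each component monitors thread ┃
     ┃The architecture manages networ┃
     ┃This module analyzes log entrie┃
     ┃This module transforms thread p┃
     ┃The algorithm optimizes queue i┃
━━━━━━━━┓s module generates cached re┃
        ┃ process manages memory allo┃
────────┨━━━━━━━━━━━━━━━━━━━━━━━━━━━━┛
dleware.┃                             
────────┃                             
        ┃                             
onitors ┃                             
rdinates┃                             
plements┃                             
itors in┃                             
esses in┃                             
        ┃                             
━━━━━━━━┛                             
                                      
                                      


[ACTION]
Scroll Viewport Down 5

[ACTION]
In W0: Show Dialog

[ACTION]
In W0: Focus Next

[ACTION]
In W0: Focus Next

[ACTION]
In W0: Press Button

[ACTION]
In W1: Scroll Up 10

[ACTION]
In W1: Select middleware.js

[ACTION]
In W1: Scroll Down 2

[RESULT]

     ┃ DialogModal                   ┃
     ┠───────────────────────────────┨
     ┃Data processing maintains cache┃
     ┃Each component monitors thread ┃
     ┃The architecture manages networ┃
     ┃This module analyzes log entrie┃
     ┃This module transforms thread p┃
     ┃The algorithm optimizes queue i┃
━━━━━━━━┓s module generates cached re┃
        ┃ process manages memory allo┃
────────┨━━━━━━━━━━━━━━━━━━━━━━━━━━━━┛
dleware.┃                             
────────┃                             
re('fs')┃                             
        ┃                             
ull;    ┃                             
eInput(o┃                             
 = 82;  ┃                             
        ┃                             
        ┃                             
━━━━━━━━┛                             
                                      
                                      
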